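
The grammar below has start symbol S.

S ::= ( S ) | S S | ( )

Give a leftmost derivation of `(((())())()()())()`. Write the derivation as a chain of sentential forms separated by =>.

S=>SS=>(S)S=>(SS)S=>(SSS)S=>(SSSS)S=>((S)SSS)S=>((SS)SSS)S=>(((S)S)SSS)S=>(((())S)SSS)S=>(((())())SSS)S=>(((())())()SS)S=>(((())())()()S)S=>(((())())()()())S=>(((())())()()())()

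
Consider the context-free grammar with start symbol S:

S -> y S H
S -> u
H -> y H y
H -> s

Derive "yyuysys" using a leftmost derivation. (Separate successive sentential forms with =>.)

S => ySH => yySHH => yyuHH => yyuyHyH => yyuysyH => yyuysys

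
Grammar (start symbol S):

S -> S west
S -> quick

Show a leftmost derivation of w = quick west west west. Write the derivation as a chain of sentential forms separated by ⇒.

S ⇒ S west ⇒ S west west ⇒ S west west west ⇒ quick west west west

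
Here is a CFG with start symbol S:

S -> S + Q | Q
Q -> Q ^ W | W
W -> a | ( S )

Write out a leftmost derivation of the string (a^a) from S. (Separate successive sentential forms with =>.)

S => Q => W => (S) => (Q) => (Q^W) => (W^W) => (a^W) => (a^a)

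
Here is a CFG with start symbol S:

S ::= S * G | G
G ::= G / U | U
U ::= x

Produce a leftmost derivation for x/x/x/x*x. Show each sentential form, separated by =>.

S => S*G => G*G => G/U*G => G/U/U*G => G/U/U/U*G => U/U/U/U*G => x/U/U/U*G => x/x/U/U*G => x/x/x/U*G => x/x/x/x*G => x/x/x/x*U => x/x/x/x*x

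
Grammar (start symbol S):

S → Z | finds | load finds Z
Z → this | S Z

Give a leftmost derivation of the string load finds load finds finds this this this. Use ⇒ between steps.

S ⇒ load finds Z ⇒ load finds S Z ⇒ load finds load finds Z Z ⇒ load finds load finds S Z Z ⇒ load finds load finds finds Z Z ⇒ load finds load finds finds this Z ⇒ load finds load finds finds this S Z ⇒ load finds load finds finds this Z Z ⇒ load finds load finds finds this this Z ⇒ load finds load finds finds this this this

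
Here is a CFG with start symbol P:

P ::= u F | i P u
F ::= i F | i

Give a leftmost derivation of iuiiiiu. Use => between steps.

P => iPu   [P ::= i P u]
iPu => iuFu   [P ::= u F]
iuFu => iuiFu   [F ::= i F]
iuiFu => iuiiFu   [F ::= i F]
iuiiFu => iuiiiFu   [F ::= i F]
iuiiiFu => iuiiiiu   [F ::= i]

P=>iPu=>iuFu=>iuiFu=>iuiiFu=>iuiiiFu=>iuiiiiu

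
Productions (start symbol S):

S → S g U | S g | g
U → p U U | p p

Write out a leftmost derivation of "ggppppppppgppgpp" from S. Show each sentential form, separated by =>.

S => SgU   [S → S g U]
SgU => SgUgU   [S → S g U]
SgUgU => SgUgUgU   [S → S g U]
SgUgUgU => ggUgUgU   [S → g]
ggUgUgU => ggpUUgUgU   [U → p U U]
ggpUUgUgU => ggpppUgUgU   [U → p p]
ggpppUgUgU => ggppppUUgUgU   [U → p U U]
ggppppUUgUgU => ggppppppUgUgU   [U → p p]
ggppppppUgUgU => ggppppppppgUgU   [U → p p]
ggppppppppgUgU => ggppppppppgppgU   [U → p p]
ggppppppppgppgU => ggppppppppgppgpp   [U → p p]

S => SgU => SgUgU => SgUgUgU => ggUgUgU => ggpUUgUgU => ggpppUgUgU => ggppppUUgUgU => ggppppppUgUgU => ggppppppppgUgU => ggppppppppgppgU => ggppppppppgppgpp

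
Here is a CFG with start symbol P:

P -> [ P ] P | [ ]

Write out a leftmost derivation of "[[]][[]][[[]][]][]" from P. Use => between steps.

P=>[P]P=>[[]]P=>[[]][P]P=>[[]][[]]P=>[[]][[]][P]P=>[[]][[]][[P]P]P=>[[]][[]][[[]]P]P=>[[]][[]][[[]][]]P=>[[]][[]][[[]][]][]

P => [P]P   [P -> [ P ] P]
[P]P => [[]]P   [P -> [ ]]
[[]]P => [[]][P]P   [P -> [ P ] P]
[[]][P]P => [[]][[]]P   [P -> [ ]]
[[]][[]]P => [[]][[]][P]P   [P -> [ P ] P]
[[]][[]][P]P => [[]][[]][[P]P]P   [P -> [ P ] P]
[[]][[]][[P]P]P => [[]][[]][[[]]P]P   [P -> [ ]]
[[]][[]][[[]]P]P => [[]][[]][[[]][]]P   [P -> [ ]]
[[]][[]][[[]][]]P => [[]][[]][[[]][]][]   [P -> [ ]]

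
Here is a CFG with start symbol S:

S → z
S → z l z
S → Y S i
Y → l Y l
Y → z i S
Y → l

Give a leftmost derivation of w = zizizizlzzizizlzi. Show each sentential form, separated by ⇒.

S⇒YSi⇒ziSSi⇒ziYSiSi⇒ziziSSiSi⇒ziziYSiSiSi⇒ziziziSSiSiSi⇒zizizizlzSiSiSi⇒zizizizlzziSiSi⇒zizizizlzziziSi⇒zizizizlzzizizlzi

S ⇒ YSi   [S → Y S i]
YSi ⇒ ziSSi   [Y → z i S]
ziSSi ⇒ ziYSiSi   [S → Y S i]
ziYSiSi ⇒ ziziSSiSi   [Y → z i S]
ziziSSiSi ⇒ ziziYSiSiSi   [S → Y S i]
ziziYSiSiSi ⇒ ziziziSSiSiSi   [Y → z i S]
ziziziSSiSiSi ⇒ zizizizlzSiSiSi   [S → z l z]
zizizizlzSiSiSi ⇒ zizizizlzziSiSi   [S → z]
zizizizlzziSiSi ⇒ zizizizlzziziSi   [S → z]
zizizizlzziziSi ⇒ zizizizlzzizizlzi   [S → z l z]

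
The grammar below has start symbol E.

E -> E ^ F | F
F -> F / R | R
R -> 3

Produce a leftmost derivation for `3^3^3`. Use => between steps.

E=>E^F=>E^F^F=>F^F^F=>R^F^F=>3^F^F=>3^R^F=>3^3^F=>3^3^R=>3^3^3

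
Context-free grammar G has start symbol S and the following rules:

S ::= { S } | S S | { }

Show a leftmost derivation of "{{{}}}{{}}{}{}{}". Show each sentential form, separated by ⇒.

S⇒SS⇒SSS⇒SSSS⇒SSSSS⇒{S}SSSS⇒{{S}}SSSS⇒{{{}}}SSSS⇒{{{}}}{S}SSS⇒{{{}}}{{}}SSS⇒{{{}}}{{}}{}SS⇒{{{}}}{{}}{}{}S⇒{{{}}}{{}}{}{}{}

S ⇒ SS   [S ::= S S]
SS ⇒ SSS   [S ::= S S]
SSS ⇒ SSSS   [S ::= S S]
SSSS ⇒ SSSSS   [S ::= S S]
SSSSS ⇒ {S}SSSS   [S ::= { S }]
{S}SSSS ⇒ {{S}}SSSS   [S ::= { S }]
{{S}}SSSS ⇒ {{{}}}SSSS   [S ::= { }]
{{{}}}SSSS ⇒ {{{}}}{S}SSS   [S ::= { S }]
{{{}}}{S}SSS ⇒ {{{}}}{{}}SSS   [S ::= { }]
{{{}}}{{}}SSS ⇒ {{{}}}{{}}{}SS   [S ::= { }]
{{{}}}{{}}{}SS ⇒ {{{}}}{{}}{}{}S   [S ::= { }]
{{{}}}{{}}{}{}S ⇒ {{{}}}{{}}{}{}{}   [S ::= { }]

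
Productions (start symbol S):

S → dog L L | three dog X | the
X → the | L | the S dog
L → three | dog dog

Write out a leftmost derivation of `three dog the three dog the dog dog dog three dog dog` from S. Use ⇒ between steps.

S ⇒ three dog X   [S → three dog X]
three dog X ⇒ three dog the S dog   [X → the S dog]
three dog the S dog ⇒ three dog the three dog X dog   [S → three dog X]
three dog the three dog X dog ⇒ three dog the three dog the S dog dog   [X → the S dog]
three dog the three dog the S dog dog ⇒ three dog the three dog the dog L L dog dog   [S → dog L L]
three dog the three dog the dog L L dog dog ⇒ three dog the three dog the dog dog dog L dog dog   [L → dog dog]
three dog the three dog the dog dog dog L dog dog ⇒ three dog the three dog the dog dog dog three dog dog   [L → three]

S ⇒ three dog X ⇒ three dog the S dog ⇒ three dog the three dog X dog ⇒ three dog the three dog the S dog dog ⇒ three dog the three dog the dog L L dog dog ⇒ three dog the three dog the dog dog dog L dog dog ⇒ three dog the three dog the dog dog dog three dog dog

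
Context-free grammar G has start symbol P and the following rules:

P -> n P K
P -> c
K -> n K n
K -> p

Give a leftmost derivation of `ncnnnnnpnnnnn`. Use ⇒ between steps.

P ⇒ nPK   [P -> n P K]
nPK ⇒ ncK   [P -> c]
ncK ⇒ ncnKn   [K -> n K n]
ncnKn ⇒ ncnnKnn   [K -> n K n]
ncnnKnn ⇒ ncnnnKnnn   [K -> n K n]
ncnnnKnnn ⇒ ncnnnnKnnnn   [K -> n K n]
ncnnnnKnnnn ⇒ ncnnnnnKnnnnn   [K -> n K n]
ncnnnnnKnnnnn ⇒ ncnnnnnpnnnnn   [K -> p]

P⇒nPK⇒ncK⇒ncnKn⇒ncnnKnn⇒ncnnnKnnn⇒ncnnnnKnnnn⇒ncnnnnnKnnnnn⇒ncnnnnnpnnnnn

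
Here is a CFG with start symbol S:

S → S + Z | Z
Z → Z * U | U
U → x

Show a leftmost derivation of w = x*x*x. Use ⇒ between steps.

S ⇒ Z ⇒ Z*U ⇒ Z*U*U ⇒ U*U*U ⇒ x*U*U ⇒ x*x*U ⇒ x*x*x

S ⇒ Z   [S → Z]
Z ⇒ Z*U   [Z → Z * U]
Z*U ⇒ Z*U*U   [Z → Z * U]
Z*U*U ⇒ U*U*U   [Z → U]
U*U*U ⇒ x*U*U   [U → x]
x*U*U ⇒ x*x*U   [U → x]
x*x*U ⇒ x*x*x   [U → x]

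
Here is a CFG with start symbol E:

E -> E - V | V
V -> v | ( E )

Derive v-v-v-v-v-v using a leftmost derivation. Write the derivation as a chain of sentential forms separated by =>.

E => E-V   [E -> E - V]
E-V => E-V-V   [E -> E - V]
E-V-V => E-V-V-V   [E -> E - V]
E-V-V-V => E-V-V-V-V   [E -> E - V]
E-V-V-V-V => E-V-V-V-V-V   [E -> E - V]
E-V-V-V-V-V => V-V-V-V-V-V   [E -> V]
V-V-V-V-V-V => v-V-V-V-V-V   [V -> v]
v-V-V-V-V-V => v-v-V-V-V-V   [V -> v]
v-v-V-V-V-V => v-v-v-V-V-V   [V -> v]
v-v-v-V-V-V => v-v-v-v-V-V   [V -> v]
v-v-v-v-V-V => v-v-v-v-v-V   [V -> v]
v-v-v-v-v-V => v-v-v-v-v-v   [V -> v]

E => E-V => E-V-V => E-V-V-V => E-V-V-V-V => E-V-V-V-V-V => V-V-V-V-V-V => v-V-V-V-V-V => v-v-V-V-V-V => v-v-v-V-V-V => v-v-v-v-V-V => v-v-v-v-v-V => v-v-v-v-v-v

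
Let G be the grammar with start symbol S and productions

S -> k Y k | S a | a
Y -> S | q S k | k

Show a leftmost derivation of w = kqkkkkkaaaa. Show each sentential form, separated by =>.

S => Sa => Saa => Saaa => Saaaa => kYkaaaa => kqSkkaaaa => kqkYkkkaaaa => kqkkkkkaaaa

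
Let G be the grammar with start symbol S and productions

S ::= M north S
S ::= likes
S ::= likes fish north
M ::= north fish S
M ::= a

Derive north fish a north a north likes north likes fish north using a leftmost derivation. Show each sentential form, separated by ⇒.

S ⇒ M north S ⇒ north fish S north S ⇒ north fish M north S north S ⇒ north fish a north S north S ⇒ north fish a north M north S north S ⇒ north fish a north a north S north S ⇒ north fish a north a north likes north S ⇒ north fish a north a north likes north likes fish north

S ⇒ M north S   [S ::= M north S]
M north S ⇒ north fish S north S   [M ::= north fish S]
north fish S north S ⇒ north fish M north S north S   [S ::= M north S]
north fish M north S north S ⇒ north fish a north S north S   [M ::= a]
north fish a north S north S ⇒ north fish a north M north S north S   [S ::= M north S]
north fish a north M north S north S ⇒ north fish a north a north S north S   [M ::= a]
north fish a north a north S north S ⇒ north fish a north a north likes north S   [S ::= likes]
north fish a north a north likes north S ⇒ north fish a north a north likes north likes fish north   [S ::= likes fish north]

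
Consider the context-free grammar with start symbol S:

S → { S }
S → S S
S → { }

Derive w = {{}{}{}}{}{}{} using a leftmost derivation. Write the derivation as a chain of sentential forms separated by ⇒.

S ⇒ SS   [S → S S]
SS ⇒ SSS   [S → S S]
SSS ⇒ SSSS   [S → S S]
SSSS ⇒ {S}SSS   [S → { S }]
{S}SSS ⇒ {SS}SSS   [S → S S]
{SS}SSS ⇒ {SSS}SSS   [S → S S]
{SSS}SSS ⇒ {{}SS}SSS   [S → { }]
{{}SS}SSS ⇒ {{}{}S}SSS   [S → { }]
{{}{}S}SSS ⇒ {{}{}{}}SSS   [S → { }]
{{}{}{}}SSS ⇒ {{}{}{}}{}SS   [S → { }]
{{}{}{}}{}SS ⇒ {{}{}{}}{}{}S   [S → { }]
{{}{}{}}{}{}S ⇒ {{}{}{}}{}{}{}   [S → { }]

S ⇒ SS ⇒ SSS ⇒ SSSS ⇒ {S}SSS ⇒ {SS}SSS ⇒ {SSS}SSS ⇒ {{}SS}SSS ⇒ {{}{}S}SSS ⇒ {{}{}{}}SSS ⇒ {{}{}{}}{}SS ⇒ {{}{}{}}{}{}S ⇒ {{}{}{}}{}{}{}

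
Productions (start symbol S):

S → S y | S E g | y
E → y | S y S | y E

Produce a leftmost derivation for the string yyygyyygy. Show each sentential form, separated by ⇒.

S ⇒ Sy   [S → S y]
Sy ⇒ SEgy   [S → S E g]
SEgy ⇒ SEgEgy   [S → S E g]
SEgEgy ⇒ SyEgEgy   [S → S y]
SyEgEgy ⇒ yyEgEgy   [S → y]
yyEgEgy ⇒ yyygEgy   [E → y]
yyygEgy ⇒ yyygSySgy   [E → S y S]
yyygSySgy ⇒ yyygyySgy   [S → y]
yyygyySgy ⇒ yyygyyygy   [S → y]

S⇒Sy⇒SEgy⇒SEgEgy⇒SyEgEgy⇒yyEgEgy⇒yyygEgy⇒yyygSySgy⇒yyygyySgy⇒yyygyyygy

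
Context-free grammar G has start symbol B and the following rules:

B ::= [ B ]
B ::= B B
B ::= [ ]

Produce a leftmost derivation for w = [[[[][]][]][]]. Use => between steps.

B => [B]   [B ::= [ B ]]
[B] => [BB]   [B ::= B B]
[BB] => [[B]B]   [B ::= [ B ]]
[[B]B] => [[BB]B]   [B ::= B B]
[[BB]B] => [[[B]B]B]   [B ::= [ B ]]
[[[B]B]B] => [[[BB]B]B]   [B ::= B B]
[[[BB]B]B] => [[[[]B]B]B]   [B ::= [ ]]
[[[[]B]B]B] => [[[[][]]B]B]   [B ::= [ ]]
[[[[][]]B]B] => [[[[][]][]]B]   [B ::= [ ]]
[[[[][]][]]B] => [[[[][]][]][]]   [B ::= [ ]]

B => [B] => [BB] => [[B]B] => [[BB]B] => [[[B]B]B] => [[[BB]B]B] => [[[[]B]B]B] => [[[[][]]B]B] => [[[[][]][]]B] => [[[[][]][]][]]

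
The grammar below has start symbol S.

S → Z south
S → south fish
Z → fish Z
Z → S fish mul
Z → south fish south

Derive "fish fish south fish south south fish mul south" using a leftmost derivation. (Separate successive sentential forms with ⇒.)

S ⇒ Z south ⇒ S fish mul south ⇒ Z south fish mul south ⇒ fish Z south fish mul south ⇒ fish fish Z south fish mul south ⇒ fish fish south fish south south fish mul south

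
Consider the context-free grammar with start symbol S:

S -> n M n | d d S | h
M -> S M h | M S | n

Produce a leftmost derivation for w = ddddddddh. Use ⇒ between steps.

S ⇒ ddS ⇒ ddddS ⇒ ddddddS ⇒ ddddddddS ⇒ ddddddddh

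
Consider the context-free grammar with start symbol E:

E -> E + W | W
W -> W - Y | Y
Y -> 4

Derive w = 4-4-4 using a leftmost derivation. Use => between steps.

E => W   [E -> W]
W => W-Y   [W -> W - Y]
W-Y => W-Y-Y   [W -> W - Y]
W-Y-Y => Y-Y-Y   [W -> Y]
Y-Y-Y => 4-Y-Y   [Y -> 4]
4-Y-Y => 4-4-Y   [Y -> 4]
4-4-Y => 4-4-4   [Y -> 4]

E=>W=>W-Y=>W-Y-Y=>Y-Y-Y=>4-Y-Y=>4-4-Y=>4-4-4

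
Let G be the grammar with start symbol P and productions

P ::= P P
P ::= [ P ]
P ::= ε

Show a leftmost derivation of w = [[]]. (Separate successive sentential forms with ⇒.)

P⇒PP⇒PPP⇒[P]PP⇒[PP]PP⇒[[P]P]PP⇒[[]P]PP⇒[[]]PP⇒[[]]P⇒[[]]

P ⇒ PP   [P ::= P P]
PP ⇒ PPP   [P ::= P P]
PPP ⇒ [P]PP   [P ::= [ P ]]
[P]PP ⇒ [PP]PP   [P ::= P P]
[PP]PP ⇒ [[P]P]PP   [P ::= [ P ]]
[[P]P]PP ⇒ [[]P]PP   [P ::= ε]
[[]P]PP ⇒ [[]]PP   [P ::= ε]
[[]]PP ⇒ [[]]P   [P ::= ε]
[[]]P ⇒ [[]]   [P ::= ε]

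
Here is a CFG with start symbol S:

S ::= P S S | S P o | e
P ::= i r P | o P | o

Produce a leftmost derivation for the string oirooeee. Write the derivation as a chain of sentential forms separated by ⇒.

S⇒PSS⇒oPSS⇒oirPSS⇒oiroSS⇒oiroPSSS⇒oirooSSS⇒oirooeSS⇒oirooeeS⇒oirooeee

S ⇒ PSS   [S ::= P S S]
PSS ⇒ oPSS   [P ::= o P]
oPSS ⇒ oirPSS   [P ::= i r P]
oirPSS ⇒ oiroSS   [P ::= o]
oiroSS ⇒ oiroPSSS   [S ::= P S S]
oiroPSSS ⇒ oirooSSS   [P ::= o]
oirooSSS ⇒ oirooeSS   [S ::= e]
oirooeSS ⇒ oirooeeS   [S ::= e]
oirooeeS ⇒ oirooeee   [S ::= e]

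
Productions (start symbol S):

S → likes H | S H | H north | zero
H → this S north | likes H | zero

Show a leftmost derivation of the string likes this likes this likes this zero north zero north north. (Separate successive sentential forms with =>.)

S => likes H => likes this S north => likes this likes H north => likes this likes this S north north => likes this likes this S H north north => likes this likes this likes H H north north => likes this likes this likes this S north H north north => likes this likes this likes this zero north H north north => likes this likes this likes this zero north zero north north

S => likes H   [S → likes H]
likes H => likes this S north   [H → this S north]
likes this S north => likes this likes H north   [S → likes H]
likes this likes H north => likes this likes this S north north   [H → this S north]
likes this likes this S north north => likes this likes this S H north north   [S → S H]
likes this likes this S H north north => likes this likes this likes H H north north   [S → likes H]
likes this likes this likes H H north north => likes this likes this likes this S north H north north   [H → this S north]
likes this likes this likes this S north H north north => likes this likes this likes this zero north H north north   [S → zero]
likes this likes this likes this zero north H north north => likes this likes this likes this zero north zero north north   [H → zero]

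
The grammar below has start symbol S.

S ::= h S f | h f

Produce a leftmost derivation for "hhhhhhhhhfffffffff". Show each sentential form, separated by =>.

S => hSf => hhSff => hhhSfff => hhhhSffff => hhhhhSfffff => hhhhhhSffffff => hhhhhhhSfffffff => hhhhhhhhSffffffff => hhhhhhhhhfffffffff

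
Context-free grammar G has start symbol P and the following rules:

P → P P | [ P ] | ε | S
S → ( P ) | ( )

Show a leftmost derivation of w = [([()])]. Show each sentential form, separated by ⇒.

P ⇒ [P] ⇒ [S] ⇒ [(P)] ⇒ [([P])] ⇒ [([PP])] ⇒ [([SP])] ⇒ [([()P])] ⇒ [([()])]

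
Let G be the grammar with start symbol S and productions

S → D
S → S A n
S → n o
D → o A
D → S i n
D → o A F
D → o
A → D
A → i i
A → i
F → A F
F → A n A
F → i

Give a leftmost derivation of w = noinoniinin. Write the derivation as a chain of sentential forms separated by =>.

S => D => Sin => SAnin => SAnAnin => DAnAnin => SinAnAnin => noinAnAnin => noinDnAnin => noinonAnin => noinoniinin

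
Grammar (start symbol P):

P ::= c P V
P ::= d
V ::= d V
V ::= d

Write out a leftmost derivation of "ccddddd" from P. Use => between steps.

P => cPV => ccPVV => ccdVV => ccddVV => ccdddVV => ccddddV => ccddddd

P => cPV   [P ::= c P V]
cPV => ccPVV   [P ::= c P V]
ccPVV => ccdVV   [P ::= d]
ccdVV => ccddVV   [V ::= d V]
ccddVV => ccdddVV   [V ::= d V]
ccdddVV => ccddddV   [V ::= d]
ccddddV => ccddddd   [V ::= d]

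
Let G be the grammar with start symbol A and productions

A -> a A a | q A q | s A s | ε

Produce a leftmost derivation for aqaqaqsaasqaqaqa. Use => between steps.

A=>aAa=>aqAqa=>aqaAaqa=>aqaqAqaqa=>aqaqaAaqaqa=>aqaqaqAqaqaqa=>aqaqaqsAsqaqaqa=>aqaqaqsaAasqaqaqa=>aqaqaqsaasqaqaqa

A => aAa   [A -> a A a]
aAa => aqAqa   [A -> q A q]
aqAqa => aqaAaqa   [A -> a A a]
aqaAaqa => aqaqAqaqa   [A -> q A q]
aqaqAqaqa => aqaqaAaqaqa   [A -> a A a]
aqaqaAaqaqa => aqaqaqAqaqaqa   [A -> q A q]
aqaqaqAqaqaqa => aqaqaqsAsqaqaqa   [A -> s A s]
aqaqaqsAsqaqaqa => aqaqaqsaAasqaqaqa   [A -> a A a]
aqaqaqsaAasqaqaqa => aqaqaqsaasqaqaqa   [A -> ε]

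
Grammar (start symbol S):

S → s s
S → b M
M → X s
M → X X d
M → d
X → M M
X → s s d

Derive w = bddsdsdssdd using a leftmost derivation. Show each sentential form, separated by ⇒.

S ⇒ bM   [S → b M]
bM ⇒ bXXd   [M → X X d]
bXXd ⇒ bMMXd   [X → M M]
bMMXd ⇒ bXsMXd   [M → X s]
bXsMXd ⇒ bMMsMXd   [X → M M]
bMMsMXd ⇒ bXsMsMXd   [M → X s]
bXsMsMXd ⇒ bMMsMsMXd   [X → M M]
bMMsMsMXd ⇒ bdMsMsMXd   [M → d]
bdMsMsMXd ⇒ bddsMsMXd   [M → d]
bddsMsMXd ⇒ bddsdsMXd   [M → d]
bddsdsMXd ⇒ bddsdsdXd   [M → d]
bddsdsdXd ⇒ bddsdsdssdd   [X → s s d]

S ⇒ bM ⇒ bXXd ⇒ bMMXd ⇒ bXsMXd ⇒ bMMsMXd ⇒ bXsMsMXd ⇒ bMMsMsMXd ⇒ bdMsMsMXd ⇒ bddsMsMXd ⇒ bddsdsMXd ⇒ bddsdsdXd ⇒ bddsdsdssdd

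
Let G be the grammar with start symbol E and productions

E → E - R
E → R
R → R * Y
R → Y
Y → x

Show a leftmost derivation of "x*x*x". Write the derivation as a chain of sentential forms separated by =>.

E=>R=>R*Y=>R*Y*Y=>Y*Y*Y=>x*Y*Y=>x*x*Y=>x*x*x

E => R   [E → R]
R => R*Y   [R → R * Y]
R*Y => R*Y*Y   [R → R * Y]
R*Y*Y => Y*Y*Y   [R → Y]
Y*Y*Y => x*Y*Y   [Y → x]
x*Y*Y => x*x*Y   [Y → x]
x*x*Y => x*x*x   [Y → x]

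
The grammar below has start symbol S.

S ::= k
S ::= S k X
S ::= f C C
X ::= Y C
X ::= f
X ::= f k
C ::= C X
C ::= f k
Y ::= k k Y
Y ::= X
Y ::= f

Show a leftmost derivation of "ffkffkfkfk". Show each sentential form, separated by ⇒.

S⇒fCC⇒fCXC⇒fCXXC⇒ffkXXC⇒ffkfXC⇒ffkffkC⇒ffkffkCX⇒ffkffkfkX⇒ffkffkfkfk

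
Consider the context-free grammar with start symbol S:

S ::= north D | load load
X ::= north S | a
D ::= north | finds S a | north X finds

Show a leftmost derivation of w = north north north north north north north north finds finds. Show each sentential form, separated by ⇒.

S ⇒ north D ⇒ north north X finds ⇒ north north north S finds ⇒ north north north north D finds ⇒ north north north north north X finds finds ⇒ north north north north north north S finds finds ⇒ north north north north north north north D finds finds ⇒ north north north north north north north north finds finds

S ⇒ north D   [S ::= north D]
north D ⇒ north north X finds   [D ::= north X finds]
north north X finds ⇒ north north north S finds   [X ::= north S]
north north north S finds ⇒ north north north north D finds   [S ::= north D]
north north north north D finds ⇒ north north north north north X finds finds   [D ::= north X finds]
north north north north north X finds finds ⇒ north north north north north north S finds finds   [X ::= north S]
north north north north north north S finds finds ⇒ north north north north north north north D finds finds   [S ::= north D]
north north north north north north north D finds finds ⇒ north north north north north north north north finds finds   [D ::= north]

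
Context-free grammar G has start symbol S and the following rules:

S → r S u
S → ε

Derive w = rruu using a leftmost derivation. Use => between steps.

S => rSu => rrSuu => rruu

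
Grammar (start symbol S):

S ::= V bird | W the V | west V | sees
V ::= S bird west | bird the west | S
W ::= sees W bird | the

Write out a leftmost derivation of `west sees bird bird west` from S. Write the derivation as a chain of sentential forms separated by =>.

S => west V => west S bird west => west V bird bird west => west S bird bird west => west sees bird bird west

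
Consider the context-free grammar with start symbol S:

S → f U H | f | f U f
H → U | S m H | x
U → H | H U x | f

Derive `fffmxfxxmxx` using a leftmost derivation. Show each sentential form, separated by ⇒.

S⇒fUH⇒fHH⇒fSmHH⇒ffUHmHH⇒ffHUxHmHH⇒ffSmHUxHmHH⇒fffmHUxHmHH⇒fffmxUxHmHH⇒fffmxfxHmHH⇒fffmxfxxmHH⇒fffmxfxxmxH⇒fffmxfxxmxx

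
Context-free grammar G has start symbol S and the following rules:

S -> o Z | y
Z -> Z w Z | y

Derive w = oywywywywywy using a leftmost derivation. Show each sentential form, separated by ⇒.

S ⇒ oZ ⇒ oZwZ ⇒ oZwZwZ ⇒ oywZwZ ⇒ oywZwZwZ ⇒ oywywZwZ ⇒ oywywZwZwZ ⇒ oywywZwZwZwZ ⇒ oywywywZwZwZ ⇒ oywywywywZwZ ⇒ oywywywywywZ ⇒ oywywywywywy

S ⇒ oZ   [S -> o Z]
oZ ⇒ oZwZ   [Z -> Z w Z]
oZwZ ⇒ oZwZwZ   [Z -> Z w Z]
oZwZwZ ⇒ oywZwZ   [Z -> y]
oywZwZ ⇒ oywZwZwZ   [Z -> Z w Z]
oywZwZwZ ⇒ oywywZwZ   [Z -> y]
oywywZwZ ⇒ oywywZwZwZ   [Z -> Z w Z]
oywywZwZwZ ⇒ oywywZwZwZwZ   [Z -> Z w Z]
oywywZwZwZwZ ⇒ oywywywZwZwZ   [Z -> y]
oywywywZwZwZ ⇒ oywywywywZwZ   [Z -> y]
oywywywywZwZ ⇒ oywywywywywZ   [Z -> y]
oywywywywywZ ⇒ oywywywywywy   [Z -> y]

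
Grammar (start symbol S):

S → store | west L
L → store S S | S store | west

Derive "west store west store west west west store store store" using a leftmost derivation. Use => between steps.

S => west L => west store S S => west store west L S => west store west store S S S => west store west store west L S S => west store west store west S store S S => west store west store west west L store S S => west store west store west west west store S S => west store west store west west west store store S => west store west store west west west store store store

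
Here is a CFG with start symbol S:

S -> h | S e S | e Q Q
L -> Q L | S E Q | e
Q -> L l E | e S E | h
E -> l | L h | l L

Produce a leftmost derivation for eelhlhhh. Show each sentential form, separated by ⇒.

S ⇒ eQQ   [S -> e Q Q]
eQQ ⇒ eLlEQ   [Q -> L l E]
eLlEQ ⇒ eelEQ   [L -> e]
eelEQ ⇒ eelLhQ   [E -> L h]
eelLhQ ⇒ eelSEQhQ   [L -> S E Q]
eelSEQhQ ⇒ eelhEQhQ   [S -> h]
eelhEQhQ ⇒ eelhlQhQ   [E -> l]
eelhlQhQ ⇒ eelhlhhQ   [Q -> h]
eelhlhhQ ⇒ eelhlhhh   [Q -> h]

S ⇒ eQQ ⇒ eLlEQ ⇒ eelEQ ⇒ eelLhQ ⇒ eelSEQhQ ⇒ eelhEQhQ ⇒ eelhlQhQ ⇒ eelhlhhQ ⇒ eelhlhhh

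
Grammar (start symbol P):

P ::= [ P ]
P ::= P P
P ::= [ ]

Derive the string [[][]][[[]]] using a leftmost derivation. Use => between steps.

P=>PP=>[P]P=>[PP]P=>[[]P]P=>[[][]]P=>[[][]][P]=>[[][]][[P]]=>[[][]][[[]]]

P => PP   [P ::= P P]
PP => [P]P   [P ::= [ P ]]
[P]P => [PP]P   [P ::= P P]
[PP]P => [[]P]P   [P ::= [ ]]
[[]P]P => [[][]]P   [P ::= [ ]]
[[][]]P => [[][]][P]   [P ::= [ P ]]
[[][]][P] => [[][]][[P]]   [P ::= [ P ]]
[[][]][[P]] => [[][]][[[]]]   [P ::= [ ]]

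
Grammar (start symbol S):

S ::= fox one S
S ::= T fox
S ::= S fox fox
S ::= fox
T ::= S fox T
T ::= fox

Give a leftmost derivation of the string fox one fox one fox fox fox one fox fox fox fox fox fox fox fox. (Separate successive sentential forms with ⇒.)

S ⇒ S fox fox ⇒ T fox fox fox ⇒ S fox T fox fox fox ⇒ fox one S fox T fox fox fox ⇒ fox one fox one S fox T fox fox fox ⇒ fox one fox one fox fox T fox fox fox ⇒ fox one fox one fox fox S fox T fox fox fox ⇒ fox one fox one fox fox fox one S fox T fox fox fox ⇒ fox one fox one fox fox fox one fox fox T fox fox fox ⇒ fox one fox one fox fox fox one fox fox S fox T fox fox fox ⇒ fox one fox one fox fox fox one fox fox fox fox T fox fox fox ⇒ fox one fox one fox fox fox one fox fox fox fox fox fox fox fox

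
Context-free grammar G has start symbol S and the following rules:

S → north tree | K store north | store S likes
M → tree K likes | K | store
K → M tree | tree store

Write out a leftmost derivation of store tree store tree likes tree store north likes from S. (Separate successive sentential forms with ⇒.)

S ⇒ store S likes ⇒ store K store north likes ⇒ store M tree store north likes ⇒ store tree K likes tree store north likes ⇒ store tree M tree likes tree store north likes ⇒ store tree store tree likes tree store north likes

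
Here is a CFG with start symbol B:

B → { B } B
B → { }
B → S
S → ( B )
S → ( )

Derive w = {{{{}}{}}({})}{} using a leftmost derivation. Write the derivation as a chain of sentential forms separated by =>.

B => {B}B   [B → { B } B]
{B}B => {{B}B}B   [B → { B } B]
{{B}B}B => {{{B}B}B}B   [B → { B } B]
{{{B}B}B}B => {{{{}}B}B}B   [B → { }]
{{{{}}B}B}B => {{{{}}{}}B}B   [B → { }]
{{{{}}{}}B}B => {{{{}}{}}S}B   [B → S]
{{{{}}{}}S}B => {{{{}}{}}(B)}B   [S → ( B )]
{{{{}}{}}(B)}B => {{{{}}{}}({})}B   [B → { }]
{{{{}}{}}({})}B => {{{{}}{}}({})}{}   [B → { }]

B => {B}B => {{B}B}B => {{{B}B}B}B => {{{{}}B}B}B => {{{{}}{}}B}B => {{{{}}{}}S}B => {{{{}}{}}(B)}B => {{{{}}{}}({})}B => {{{{}}{}}({})}{}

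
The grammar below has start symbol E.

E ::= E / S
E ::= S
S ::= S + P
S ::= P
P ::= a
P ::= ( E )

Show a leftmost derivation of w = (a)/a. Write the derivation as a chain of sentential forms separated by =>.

E=>E/S=>S/S=>P/S=>(E)/S=>(S)/S=>(P)/S=>(a)/S=>(a)/P=>(a)/a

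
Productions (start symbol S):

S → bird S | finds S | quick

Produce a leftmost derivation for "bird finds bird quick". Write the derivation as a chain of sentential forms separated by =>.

S => bird S => bird finds S => bird finds bird S => bird finds bird quick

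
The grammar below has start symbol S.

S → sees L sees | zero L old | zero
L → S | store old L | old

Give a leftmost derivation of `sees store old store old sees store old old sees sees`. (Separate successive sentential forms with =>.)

S => sees L sees   [S → sees L sees]
sees L sees => sees store old L sees   [L → store old L]
sees store old L sees => sees store old store old L sees   [L → store old L]
sees store old store old L sees => sees store old store old S sees   [L → S]
sees store old store old S sees => sees store old store old sees L sees sees   [S → sees L sees]
sees store old store old sees L sees sees => sees store old store old sees store old L sees sees   [L → store old L]
sees store old store old sees store old L sees sees => sees store old store old sees store old old sees sees   [L → old]

S => sees L sees => sees store old L sees => sees store old store old L sees => sees store old store old S sees => sees store old store old sees L sees sees => sees store old store old sees store old L sees sees => sees store old store old sees store old old sees sees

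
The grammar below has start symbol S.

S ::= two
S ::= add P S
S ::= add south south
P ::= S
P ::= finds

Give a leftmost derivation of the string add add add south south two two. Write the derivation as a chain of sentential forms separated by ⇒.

S ⇒ add P S ⇒ add S S ⇒ add add P S S ⇒ add add S S S ⇒ add add add south south S S ⇒ add add add south south two S ⇒ add add add south south two two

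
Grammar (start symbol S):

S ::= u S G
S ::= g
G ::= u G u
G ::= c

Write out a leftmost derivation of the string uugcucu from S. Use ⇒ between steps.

S ⇒ uSG ⇒ uuSGG ⇒ uugGG ⇒ uugcG ⇒ uugcuGu ⇒ uugcucu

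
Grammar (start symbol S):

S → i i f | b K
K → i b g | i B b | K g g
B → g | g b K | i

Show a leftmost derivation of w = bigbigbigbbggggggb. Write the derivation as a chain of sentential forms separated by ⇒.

S ⇒ bK ⇒ biBb ⇒ bigbKb ⇒ bigbKggb ⇒ bigbKggggb ⇒ bigbKggggggb ⇒ bigbiBbggggggb ⇒ bigbigbKbggggggb ⇒ bigbigbiBbbggggggb ⇒ bigbigbigbbggggggb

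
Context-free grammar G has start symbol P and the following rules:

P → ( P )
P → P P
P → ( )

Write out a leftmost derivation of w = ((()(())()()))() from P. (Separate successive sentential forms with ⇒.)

P ⇒ PP ⇒ (P)P ⇒ ((P))P ⇒ ((PP))P ⇒ ((PPP))P ⇒ ((()PP))P ⇒ ((()PPP))P ⇒ ((()(P)PP))P ⇒ ((()(())PP))P ⇒ ((()(())()P))P ⇒ ((()(())()()))P ⇒ ((()(())()()))()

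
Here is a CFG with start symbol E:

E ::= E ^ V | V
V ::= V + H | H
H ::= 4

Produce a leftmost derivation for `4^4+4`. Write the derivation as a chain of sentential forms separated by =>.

E => E^V => V^V => H^V => 4^V => 4^V+H => 4^H+H => 4^4+H => 4^4+4

E => E^V   [E ::= E ^ V]
E^V => V^V   [E ::= V]
V^V => H^V   [V ::= H]
H^V => 4^V   [H ::= 4]
4^V => 4^V+H   [V ::= V + H]
4^V+H => 4^H+H   [V ::= H]
4^H+H => 4^4+H   [H ::= 4]
4^4+H => 4^4+4   [H ::= 4]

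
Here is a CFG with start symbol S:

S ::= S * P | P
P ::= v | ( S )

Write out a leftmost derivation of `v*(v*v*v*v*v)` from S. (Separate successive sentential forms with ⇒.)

S⇒S*P⇒P*P⇒v*P⇒v*(S)⇒v*(S*P)⇒v*(S*P*P)⇒v*(S*P*P*P)⇒v*(S*P*P*P*P)⇒v*(P*P*P*P*P)⇒v*(v*P*P*P*P)⇒v*(v*v*P*P*P)⇒v*(v*v*v*P*P)⇒v*(v*v*v*v*P)⇒v*(v*v*v*v*v)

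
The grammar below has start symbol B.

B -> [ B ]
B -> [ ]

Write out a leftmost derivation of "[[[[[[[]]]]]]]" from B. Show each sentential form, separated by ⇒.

B ⇒ [B]   [B -> [ B ]]
[B] ⇒ [[B]]   [B -> [ B ]]
[[B]] ⇒ [[[B]]]   [B -> [ B ]]
[[[B]]] ⇒ [[[[B]]]]   [B -> [ B ]]
[[[[B]]]] ⇒ [[[[[B]]]]]   [B -> [ B ]]
[[[[[B]]]]] ⇒ [[[[[[B]]]]]]   [B -> [ B ]]
[[[[[[B]]]]]] ⇒ [[[[[[[]]]]]]]   [B -> [ ]]

B ⇒ [B] ⇒ [[B]] ⇒ [[[B]]] ⇒ [[[[B]]]] ⇒ [[[[[B]]]]] ⇒ [[[[[[B]]]]]] ⇒ [[[[[[[]]]]]]]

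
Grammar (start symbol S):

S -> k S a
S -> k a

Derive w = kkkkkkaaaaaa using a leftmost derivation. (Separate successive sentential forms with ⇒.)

S⇒kSa⇒kkSaa⇒kkkSaaa⇒kkkkSaaaa⇒kkkkkSaaaaa⇒kkkkkkaaaaaa

S ⇒ kSa   [S -> k S a]
kSa ⇒ kkSaa   [S -> k S a]
kkSaa ⇒ kkkSaaa   [S -> k S a]
kkkSaaa ⇒ kkkkSaaaa   [S -> k S a]
kkkkSaaaa ⇒ kkkkkSaaaaa   [S -> k S a]
kkkkkSaaaaa ⇒ kkkkkkaaaaaa   [S -> k a]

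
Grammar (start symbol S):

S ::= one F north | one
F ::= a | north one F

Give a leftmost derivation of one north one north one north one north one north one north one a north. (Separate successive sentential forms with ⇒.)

S ⇒ one F north ⇒ one north one F north ⇒ one north one north one F north ⇒ one north one north one north one F north ⇒ one north one north one north one north one F north ⇒ one north one north one north one north one north one F north ⇒ one north one north one north one north one north one north one F north ⇒ one north one north one north one north one north one north one a north

S ⇒ one F north   [S ::= one F north]
one F north ⇒ one north one F north   [F ::= north one F]
one north one F north ⇒ one north one north one F north   [F ::= north one F]
one north one north one F north ⇒ one north one north one north one F north   [F ::= north one F]
one north one north one north one F north ⇒ one north one north one north one north one F north   [F ::= north one F]
one north one north one north one north one F north ⇒ one north one north one north one north one north one F north   [F ::= north one F]
one north one north one north one north one north one F north ⇒ one north one north one north one north one north one north one F north   [F ::= north one F]
one north one north one north one north one north one north one F north ⇒ one north one north one north one north one north one north one a north   [F ::= a]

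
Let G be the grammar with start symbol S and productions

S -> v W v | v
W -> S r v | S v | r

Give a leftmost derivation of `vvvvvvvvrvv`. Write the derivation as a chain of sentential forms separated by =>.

S=>vWv=>vSrvv=>vvWvrvv=>vvSvvrvv=>vvvWvvvrvv=>vvvSvvvvrvv=>vvvvvvvvrvv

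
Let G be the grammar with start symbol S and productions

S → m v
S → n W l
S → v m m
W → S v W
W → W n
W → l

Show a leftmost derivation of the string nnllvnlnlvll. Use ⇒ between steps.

S ⇒ nWl ⇒ nSvWl ⇒ nnWlvWl ⇒ nnllvWl ⇒ nnllvSvWl ⇒ nnllvnWlvWl ⇒ nnllvnWnlvWl ⇒ nnllvnlnlvWl ⇒ nnllvnlnlvll

S ⇒ nWl   [S → n W l]
nWl ⇒ nSvWl   [W → S v W]
nSvWl ⇒ nnWlvWl   [S → n W l]
nnWlvWl ⇒ nnllvWl   [W → l]
nnllvWl ⇒ nnllvSvWl   [W → S v W]
nnllvSvWl ⇒ nnllvnWlvWl   [S → n W l]
nnllvnWlvWl ⇒ nnllvnWnlvWl   [W → W n]
nnllvnWnlvWl ⇒ nnllvnlnlvWl   [W → l]
nnllvnlnlvWl ⇒ nnllvnlnlvll   [W → l]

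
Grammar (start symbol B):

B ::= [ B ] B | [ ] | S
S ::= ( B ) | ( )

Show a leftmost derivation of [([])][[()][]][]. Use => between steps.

B=>[B]B=>[S]B=>[(B)]B=>[([])]B=>[([])][B]B=>[([])][[B]B]B=>[([])][[S]B]B=>[([])][[()]B]B=>[([])][[()][]]B=>[([])][[()][]][]

B => [B]B   [B ::= [ B ] B]
[B]B => [S]B   [B ::= S]
[S]B => [(B)]B   [S ::= ( B )]
[(B)]B => [([])]B   [B ::= [ ]]
[([])]B => [([])][B]B   [B ::= [ B ] B]
[([])][B]B => [([])][[B]B]B   [B ::= [ B ] B]
[([])][[B]B]B => [([])][[S]B]B   [B ::= S]
[([])][[S]B]B => [([])][[()]B]B   [S ::= ( )]
[([])][[()]B]B => [([])][[()][]]B   [B ::= [ ]]
[([])][[()][]]B => [([])][[()][]][]   [B ::= [ ]]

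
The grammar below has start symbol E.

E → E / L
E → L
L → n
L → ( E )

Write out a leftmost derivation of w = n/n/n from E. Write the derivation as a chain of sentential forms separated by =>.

E => E/L => E/L/L => L/L/L => n/L/L => n/n/L => n/n/n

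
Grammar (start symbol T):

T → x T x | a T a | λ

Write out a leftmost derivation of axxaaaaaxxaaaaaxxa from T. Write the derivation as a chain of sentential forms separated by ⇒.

T ⇒ aTa   [T → a T a]
aTa ⇒ axTxa   [T → x T x]
axTxa ⇒ axxTxxa   [T → x T x]
axxTxxa ⇒ axxaTaxxa   [T → a T a]
axxaTaxxa ⇒ axxaaTaaxxa   [T → a T a]
axxaaTaaxxa ⇒ axxaaaTaaaxxa   [T → a T a]
axxaaaTaaaxxa ⇒ axxaaaaTaaaaxxa   [T → a T a]
axxaaaaTaaaaxxa ⇒ axxaaaaaTaaaaaxxa   [T → a T a]
axxaaaaaTaaaaaxxa ⇒ axxaaaaaxTxaaaaaxxa   [T → x T x]
axxaaaaaxTxaaaaaxxa ⇒ axxaaaaaxxaaaaaxxa   [T → λ]

T⇒aTa⇒axTxa⇒axxTxxa⇒axxaTaxxa⇒axxaaTaaxxa⇒axxaaaTaaaxxa⇒axxaaaaTaaaaxxa⇒axxaaaaaTaaaaaxxa⇒axxaaaaaxTxaaaaaxxa⇒axxaaaaaxxaaaaaxxa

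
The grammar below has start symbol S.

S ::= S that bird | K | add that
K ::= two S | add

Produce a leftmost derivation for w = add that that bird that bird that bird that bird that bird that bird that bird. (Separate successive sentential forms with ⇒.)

S ⇒ S that bird ⇒ S that bird that bird ⇒ S that bird that bird that bird ⇒ S that bird that bird that bird that bird ⇒ S that bird that bird that bird that bird that bird ⇒ S that bird that bird that bird that bird that bird that bird ⇒ S that bird that bird that bird that bird that bird that bird that bird ⇒ add that that bird that bird that bird that bird that bird that bird that bird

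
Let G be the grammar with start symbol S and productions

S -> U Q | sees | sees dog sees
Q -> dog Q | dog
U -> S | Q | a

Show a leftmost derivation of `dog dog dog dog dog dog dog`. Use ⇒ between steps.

S ⇒ U Q   [S -> U Q]
U Q ⇒ Q Q   [U -> Q]
Q Q ⇒ dog Q Q   [Q -> dog Q]
dog Q Q ⇒ dog dog Q   [Q -> dog]
dog dog Q ⇒ dog dog dog Q   [Q -> dog Q]
dog dog dog Q ⇒ dog dog dog dog Q   [Q -> dog Q]
dog dog dog dog Q ⇒ dog dog dog dog dog Q   [Q -> dog Q]
dog dog dog dog dog Q ⇒ dog dog dog dog dog dog Q   [Q -> dog Q]
dog dog dog dog dog dog Q ⇒ dog dog dog dog dog dog dog   [Q -> dog]

S ⇒ U Q ⇒ Q Q ⇒ dog Q Q ⇒ dog dog Q ⇒ dog dog dog Q ⇒ dog dog dog dog Q ⇒ dog dog dog dog dog Q ⇒ dog dog dog dog dog dog Q ⇒ dog dog dog dog dog dog dog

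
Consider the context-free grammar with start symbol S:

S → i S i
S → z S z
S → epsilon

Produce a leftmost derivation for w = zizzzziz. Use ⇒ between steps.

S⇒zSz⇒ziSiz⇒zizSziz⇒zizzSzziz⇒zizzzziz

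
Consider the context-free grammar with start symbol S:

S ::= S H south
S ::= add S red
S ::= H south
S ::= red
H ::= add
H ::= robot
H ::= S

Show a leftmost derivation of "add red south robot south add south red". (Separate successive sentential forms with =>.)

S => add S red => add S H south red => add S H south H south red => add H south H south H south red => add S south H south H south red => add red south H south H south red => add red south robot south H south red => add red south robot south add south red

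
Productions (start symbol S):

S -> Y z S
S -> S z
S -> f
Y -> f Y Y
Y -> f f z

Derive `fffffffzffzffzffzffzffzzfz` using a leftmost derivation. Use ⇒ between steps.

S ⇒ Sz   [S -> S z]
Sz ⇒ YzSz   [S -> Y z S]
YzSz ⇒ fYYzSz   [Y -> f Y Y]
fYYzSz ⇒ ffYYYzSz   [Y -> f Y Y]
ffYYYzSz ⇒ fffYYYYzSz   [Y -> f Y Y]
fffYYYYzSz ⇒ ffffYYYYYzSz   [Y -> f Y Y]
ffffYYYYYzSz ⇒ fffffYYYYYYzSz   [Y -> f Y Y]
fffffYYYYYYzSz ⇒ fffffffzYYYYYzSz   [Y -> f f z]
fffffffzYYYYYzSz ⇒ fffffffzffzYYYYzSz   [Y -> f f z]
fffffffzffzYYYYzSz ⇒ fffffffzffzffzYYYzSz   [Y -> f f z]
fffffffzffzffzYYYzSz ⇒ fffffffzffzffzffzYYzSz   [Y -> f f z]
fffffffzffzffzffzYYzSz ⇒ fffffffzffzffzffzffzYzSz   [Y -> f f z]
fffffffzffzffzffzffzYzSz ⇒ fffffffzffzffzffzffzffzzSz   [Y -> f f z]
fffffffzffzffzffzffzffzzSz ⇒ fffffffzffzffzffzffzffzzfz   [S -> f]

S⇒Sz⇒YzSz⇒fYYzSz⇒ffYYYzSz⇒fffYYYYzSz⇒ffffYYYYYzSz⇒fffffYYYYYYzSz⇒fffffffzYYYYYzSz⇒fffffffzffzYYYYzSz⇒fffffffzffzffzYYYzSz⇒fffffffzffzffzffzYYzSz⇒fffffffzffzffzffzffzYzSz⇒fffffffzffzffzffzffzffzzSz⇒fffffffzffzffzffzffzffzzfz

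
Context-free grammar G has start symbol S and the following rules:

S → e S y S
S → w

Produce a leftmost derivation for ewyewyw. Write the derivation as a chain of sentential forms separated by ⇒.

S ⇒ eSyS ⇒ ewyS ⇒ ewyeSyS ⇒ ewyewyS ⇒ ewyewyw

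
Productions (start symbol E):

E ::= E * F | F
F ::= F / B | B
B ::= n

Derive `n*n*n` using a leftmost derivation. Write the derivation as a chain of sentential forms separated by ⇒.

E ⇒ E*F   [E ::= E * F]
E*F ⇒ E*F*F   [E ::= E * F]
E*F*F ⇒ F*F*F   [E ::= F]
F*F*F ⇒ B*F*F   [F ::= B]
B*F*F ⇒ n*F*F   [B ::= n]
n*F*F ⇒ n*B*F   [F ::= B]
n*B*F ⇒ n*n*F   [B ::= n]
n*n*F ⇒ n*n*B   [F ::= B]
n*n*B ⇒ n*n*n   [B ::= n]

E ⇒ E*F ⇒ E*F*F ⇒ F*F*F ⇒ B*F*F ⇒ n*F*F ⇒ n*B*F ⇒ n*n*F ⇒ n*n*B ⇒ n*n*n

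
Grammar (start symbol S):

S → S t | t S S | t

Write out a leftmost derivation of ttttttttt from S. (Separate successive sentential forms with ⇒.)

S ⇒ tSS ⇒ ttSSS ⇒ tttSS ⇒ ttttSSS ⇒ tttttSSSS ⇒ ttttttSSS ⇒ tttttttSS ⇒ ttttttttS ⇒ ttttttttt

S ⇒ tSS   [S → t S S]
tSS ⇒ ttSSS   [S → t S S]
ttSSS ⇒ tttSS   [S → t]
tttSS ⇒ ttttSSS   [S → t S S]
ttttSSS ⇒ tttttSSSS   [S → t S S]
tttttSSSS ⇒ ttttttSSS   [S → t]
ttttttSSS ⇒ tttttttSS   [S → t]
tttttttSS ⇒ ttttttttS   [S → t]
ttttttttS ⇒ ttttttttt   [S → t]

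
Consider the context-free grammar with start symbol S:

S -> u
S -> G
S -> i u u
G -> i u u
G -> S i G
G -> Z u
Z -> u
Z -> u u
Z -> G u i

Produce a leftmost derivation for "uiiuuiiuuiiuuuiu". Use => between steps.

S => G   [S -> G]
G => SiG   [G -> S i G]
SiG => uiG   [S -> u]
uiG => uiZu   [G -> Z u]
uiZu => uiGuiu   [Z -> G u i]
uiGuiu => uiSiGuiu   [G -> S i G]
uiSiGuiu => uiiuuiGuiu   [S -> i u u]
uiiuuiGuiu => uiiuuiSiGuiu   [G -> S i G]
uiiuuiSiGuiu => uiiuuiiuuiGuiu   [S -> i u u]
uiiuuiiuuiGuiu => uiiuuiiuuiiuuuiu   [G -> i u u]

S => G => SiG => uiG => uiZu => uiGuiu => uiSiGuiu => uiiuuiGuiu => uiiuuiSiGuiu => uiiuuiiuuiGuiu => uiiuuiiuuiiuuuiu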